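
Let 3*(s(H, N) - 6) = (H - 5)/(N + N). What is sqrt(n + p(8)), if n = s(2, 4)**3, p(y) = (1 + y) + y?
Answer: 3*sqrt(25006)/32 ≈ 14.825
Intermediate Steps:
s(H, N) = 6 + (-5 + H)/(6*N) (s(H, N) = 6 + ((H - 5)/(N + N))/3 = 6 + ((-5 + H)/((2*N)))/3 = 6 + ((-5 + H)*(1/(2*N)))/3 = 6 + ((-5 + H)/(2*N))/3 = 6 + (-5 + H)/(6*N))
p(y) = 1 + 2*y
n = 103823/512 (n = ((1/6)*(-5 + 2 + 36*4)/4)**3 = ((1/6)*(1/4)*(-5 + 2 + 144))**3 = ((1/6)*(1/4)*141)**3 = (47/8)**3 = 103823/512 ≈ 202.78)
sqrt(n + p(8)) = sqrt(103823/512 + (1 + 2*8)) = sqrt(103823/512 + (1 + 16)) = sqrt(103823/512 + 17) = sqrt(112527/512) = 3*sqrt(25006)/32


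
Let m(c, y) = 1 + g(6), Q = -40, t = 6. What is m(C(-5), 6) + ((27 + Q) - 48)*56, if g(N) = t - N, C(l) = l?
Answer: -3415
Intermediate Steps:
g(N) = 6 - N
m(c, y) = 1 (m(c, y) = 1 + (6 - 1*6) = 1 + (6 - 6) = 1 + 0 = 1)
m(C(-5), 6) + ((27 + Q) - 48)*56 = 1 + ((27 - 40) - 48)*56 = 1 + (-13 - 48)*56 = 1 - 61*56 = 1 - 3416 = -3415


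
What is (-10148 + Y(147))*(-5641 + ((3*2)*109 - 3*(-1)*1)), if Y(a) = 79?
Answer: 50183896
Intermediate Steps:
(-10148 + Y(147))*(-5641 + ((3*2)*109 - 3*(-1)*1)) = (-10148 + 79)*(-5641 + ((3*2)*109 - 3*(-1)*1)) = -10069*(-5641 + (6*109 + 3*1)) = -10069*(-5641 + (654 + 3)) = -10069*(-5641 + 657) = -10069*(-4984) = 50183896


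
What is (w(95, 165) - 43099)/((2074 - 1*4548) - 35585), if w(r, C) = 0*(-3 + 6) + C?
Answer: 42934/38059 ≈ 1.1281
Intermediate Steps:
w(r, C) = C (w(r, C) = 0*3 + C = 0 + C = C)
(w(95, 165) - 43099)/((2074 - 1*4548) - 35585) = (165 - 43099)/((2074 - 1*4548) - 35585) = -42934/((2074 - 4548) - 35585) = -42934/(-2474 - 35585) = -42934/(-38059) = -42934*(-1/38059) = 42934/38059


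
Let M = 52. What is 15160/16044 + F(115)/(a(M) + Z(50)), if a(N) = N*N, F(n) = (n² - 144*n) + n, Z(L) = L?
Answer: -412960/1841049 ≈ -0.22431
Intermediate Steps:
F(n) = n² - 143*n
a(N) = N²
15160/16044 + F(115)/(a(M) + Z(50)) = 15160/16044 + (115*(-143 + 115))/(52² + 50) = 15160*(1/16044) + (115*(-28))/(2704 + 50) = 3790/4011 - 3220/2754 = 3790/4011 - 3220*1/2754 = 3790/4011 - 1610/1377 = -412960/1841049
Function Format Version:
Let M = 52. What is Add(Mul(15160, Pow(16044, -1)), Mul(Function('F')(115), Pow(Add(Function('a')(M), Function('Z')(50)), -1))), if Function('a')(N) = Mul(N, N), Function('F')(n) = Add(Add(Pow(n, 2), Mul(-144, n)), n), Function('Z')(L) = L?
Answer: Rational(-412960, 1841049) ≈ -0.22431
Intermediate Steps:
Function('F')(n) = Add(Pow(n, 2), Mul(-143, n))
Function('a')(N) = Pow(N, 2)
Add(Mul(15160, Pow(16044, -1)), Mul(Function('F')(115), Pow(Add(Function('a')(M), Function('Z')(50)), -1))) = Add(Mul(15160, Pow(16044, -1)), Mul(Mul(115, Add(-143, 115)), Pow(Add(Pow(52, 2), 50), -1))) = Add(Mul(15160, Rational(1, 16044)), Mul(Mul(115, -28), Pow(Add(2704, 50), -1))) = Add(Rational(3790, 4011), Mul(-3220, Pow(2754, -1))) = Add(Rational(3790, 4011), Mul(-3220, Rational(1, 2754))) = Add(Rational(3790, 4011), Rational(-1610, 1377)) = Rational(-412960, 1841049)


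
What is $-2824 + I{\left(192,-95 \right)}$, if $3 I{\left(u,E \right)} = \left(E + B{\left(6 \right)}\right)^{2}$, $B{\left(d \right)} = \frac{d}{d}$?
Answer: $\frac{364}{3} \approx 121.33$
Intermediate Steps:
$B{\left(d \right)} = 1$
$I{\left(u,E \right)} = \frac{\left(1 + E\right)^{2}}{3}$ ($I{\left(u,E \right)} = \frac{\left(E + 1\right)^{2}}{3} = \frac{\left(1 + E\right)^{2}}{3}$)
$-2824 + I{\left(192,-95 \right)} = -2824 + \frac{\left(1 - 95\right)^{2}}{3} = -2824 + \frac{\left(-94\right)^{2}}{3} = -2824 + \frac{1}{3} \cdot 8836 = -2824 + \frac{8836}{3} = \frac{364}{3}$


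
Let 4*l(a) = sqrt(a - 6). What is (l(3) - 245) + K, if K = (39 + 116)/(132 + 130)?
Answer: -64035/262 + I*sqrt(3)/4 ≈ -244.41 + 0.43301*I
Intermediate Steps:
l(a) = sqrt(-6 + a)/4 (l(a) = sqrt(a - 6)/4 = sqrt(-6 + a)/4)
K = 155/262 ≈ 0.59160
(l(3) - 245) + K = (sqrt(-6 + 3)/4 - 245) + 155/262 = (sqrt(-3)/4 - 245) + 155/262 = ((I*sqrt(3))/4 - 245) + 155/262 = (I*sqrt(3)/4 - 245) + 155/262 = (-245 + I*sqrt(3)/4) + 155/262 = -64035/262 + I*sqrt(3)/4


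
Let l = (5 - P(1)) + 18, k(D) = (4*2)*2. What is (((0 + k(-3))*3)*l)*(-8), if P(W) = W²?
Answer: -8448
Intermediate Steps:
k(D) = 16 (k(D) = 8*2 = 16)
l = 22 (l = (5 - 1*1²) + 18 = (5 - 1*1) + 18 = (5 - 1) + 18 = 4 + 18 = 22)
(((0 + k(-3))*3)*l)*(-8) = (((0 + 16)*3)*22)*(-8) = ((16*3)*22)*(-8) = (48*22)*(-8) = 1056*(-8) = -8448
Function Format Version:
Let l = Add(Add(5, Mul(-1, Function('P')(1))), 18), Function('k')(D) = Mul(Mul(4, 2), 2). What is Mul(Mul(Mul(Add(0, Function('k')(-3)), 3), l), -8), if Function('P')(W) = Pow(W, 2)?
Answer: -8448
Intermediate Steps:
Function('k')(D) = 16 (Function('k')(D) = Mul(8, 2) = 16)
l = 22 (l = Add(Add(5, Mul(-1, Pow(1, 2))), 18) = Add(Add(5, Mul(-1, 1)), 18) = Add(Add(5, -1), 18) = Add(4, 18) = 22)
Mul(Mul(Mul(Add(0, Function('k')(-3)), 3), l), -8) = Mul(Mul(Mul(Add(0, 16), 3), 22), -8) = Mul(Mul(Mul(16, 3), 22), -8) = Mul(Mul(48, 22), -8) = Mul(1056, -8) = -8448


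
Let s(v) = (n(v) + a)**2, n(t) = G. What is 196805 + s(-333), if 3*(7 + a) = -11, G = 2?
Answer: 1771921/9 ≈ 1.9688e+5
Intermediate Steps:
n(t) = 2
a = -32/3 (a = -7 + (1/3)*(-11) = -7 - 11/3 = -32/3 ≈ -10.667)
s(v) = 676/9 (s(v) = (2 - 32/3)**2 = (-26/3)**2 = 676/9)
196805 + s(-333) = 196805 + 676/9 = 1771921/9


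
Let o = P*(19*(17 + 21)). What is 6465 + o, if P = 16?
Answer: 18017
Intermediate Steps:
o = 11552 (o = 16*(19*(17 + 21)) = 16*(19*38) = 16*722 = 11552)
6465 + o = 6465 + 11552 = 18017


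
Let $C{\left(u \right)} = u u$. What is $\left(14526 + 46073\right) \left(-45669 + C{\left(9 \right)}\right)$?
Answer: $-2762587212$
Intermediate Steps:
$C{\left(u \right)} = u^{2}$
$\left(14526 + 46073\right) \left(-45669 + C{\left(9 \right)}\right) = \left(14526 + 46073\right) \left(-45669 + 9^{2}\right) = 60599 \left(-45669 + 81\right) = 60599 \left(-45588\right) = -2762587212$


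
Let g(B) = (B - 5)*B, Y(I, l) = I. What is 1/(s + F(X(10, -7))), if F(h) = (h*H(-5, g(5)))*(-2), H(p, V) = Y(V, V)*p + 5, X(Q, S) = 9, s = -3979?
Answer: -1/4069 ≈ -0.00024576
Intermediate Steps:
g(B) = B*(-5 + B) (g(B) = (-5 + B)*B = B*(-5 + B))
H(p, V) = 5 + V*p (H(p, V) = V*p + 5 = 5 + V*p)
F(h) = -10*h (F(h) = (h*(5 + (5*(-5 + 5))*(-5)))*(-2) = (h*(5 + (5*0)*(-5)))*(-2) = (h*(5 + 0*(-5)))*(-2) = (h*(5 + 0))*(-2) = (h*5)*(-2) = (5*h)*(-2) = -10*h)
1/(s + F(X(10, -7))) = 1/(-3979 - 10*9) = 1/(-3979 - 90) = 1/(-4069) = -1/4069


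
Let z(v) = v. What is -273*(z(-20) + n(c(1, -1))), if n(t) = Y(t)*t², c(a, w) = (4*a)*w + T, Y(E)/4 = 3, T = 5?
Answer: 2184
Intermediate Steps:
Y(E) = 12 (Y(E) = 4*3 = 12)
c(a, w) = 5 + 4*a*w (c(a, w) = (4*a)*w + 5 = 4*a*w + 5 = 5 + 4*a*w)
n(t) = 12*t²
-273*(z(-20) + n(c(1, -1))) = -273*(-20 + 12*(5 + 4*1*(-1))²) = -273*(-20 + 12*(5 - 4)²) = -273*(-20 + 12*1²) = -273*(-20 + 12*1) = -273*(-20 + 12) = -273*(-8) = 2184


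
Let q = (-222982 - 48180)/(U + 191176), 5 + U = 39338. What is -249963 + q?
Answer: -57618992329/230509 ≈ -2.4996e+5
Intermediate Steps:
U = 39333 (U = -5 + 39338 = 39333)
q = -271162/230509 (q = (-222982 - 48180)/(39333 + 191176) = -271162/230509 ≈ -1.1764)
-249963 + q = -249963 - 271162/230509 = -57618992329/230509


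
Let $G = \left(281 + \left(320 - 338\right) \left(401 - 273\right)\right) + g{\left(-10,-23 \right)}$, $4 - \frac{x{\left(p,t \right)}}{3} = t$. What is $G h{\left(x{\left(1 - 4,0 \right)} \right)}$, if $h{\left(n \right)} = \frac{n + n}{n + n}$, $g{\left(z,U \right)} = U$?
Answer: $-2046$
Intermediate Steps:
$x{\left(p,t \right)} = 12 - 3 t$
$G = -2046$ ($G = \left(281 + \left(320 - 338\right) \left(401 - 273\right)\right) - 23 = \left(281 - 2304\right) - 23 = -2023 - 23 = -2046$)
$h{\left(n \right)} = 1$ ($h{\left(n \right)} = \frac{2 n}{2 n} = 2 n \frac{1}{2 n} = 1$)
$G h{\left(x{\left(1 - 4,0 \right)} \right)} = \left(-2046\right) 1 = -2046$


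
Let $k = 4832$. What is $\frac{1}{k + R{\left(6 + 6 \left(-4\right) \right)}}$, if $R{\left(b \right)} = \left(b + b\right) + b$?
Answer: $\frac{1}{4778} \approx 0.00020929$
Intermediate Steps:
$R{\left(b \right)} = 3 b$ ($R{\left(b \right)} = 2 b + b = 3 b$)
$\frac{1}{k + R{\left(6 + 6 \left(-4\right) \right)}} = \frac{1}{4832 + 3 \left(6 + 6 \left(-4\right)\right)} = \frac{1}{4832 + 3 \left(6 - 24\right)} = \frac{1}{4832 + 3 \left(-18\right)} = \frac{1}{4832 - 54} = \frac{1}{4778}$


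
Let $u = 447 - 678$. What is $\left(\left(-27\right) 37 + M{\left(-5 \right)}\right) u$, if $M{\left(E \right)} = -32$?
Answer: $238161$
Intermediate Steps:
$u = -231$
$\left(\left(-27\right) 37 + M{\left(-5 \right)}\right) u = \left(\left(-27\right) 37 - 32\right) \left(-231\right) = \left(-999 - 32\right) \left(-231\right) = \left(-1031\right) \left(-231\right) = 238161$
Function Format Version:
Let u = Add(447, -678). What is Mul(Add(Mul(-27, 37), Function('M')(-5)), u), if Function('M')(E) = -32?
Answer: 238161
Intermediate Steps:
u = -231
Mul(Add(Mul(-27, 37), Function('M')(-5)), u) = Mul(Add(Mul(-27, 37), -32), -231) = Mul(Add(-999, -32), -231) = Mul(-1031, -231) = 238161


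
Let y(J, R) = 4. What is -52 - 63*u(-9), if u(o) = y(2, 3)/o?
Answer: -24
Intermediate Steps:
u(o) = 4/o
-52 - 63*u(-9) = -52 - 252/(-9) = -52 - 252*(-1)/9 = -52 - 63*(-4/9) = -52 + 28 = -24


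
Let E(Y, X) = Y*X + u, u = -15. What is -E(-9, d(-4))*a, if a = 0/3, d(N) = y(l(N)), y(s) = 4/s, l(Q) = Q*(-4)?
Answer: 0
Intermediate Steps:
l(Q) = -4*Q
d(N) = -1/N (d(N) = 4/((-4*N)) = 4*(-1/(4*N)) = -1/N)
a = 0 (a = 0*(⅓) = 0)
E(Y, X) = -15 + X*Y (E(Y, X) = Y*X - 15 = X*Y - 15 = -15 + X*Y)
-E(-9, d(-4))*a = -(-15 - 1/(-4)*(-9))*0 = -(-15 - 1*(-¼)*(-9))*0 = -(-15 + (¼)*(-9))*0 = -(-15 - 9/4)*0 = -(-69)*0/4 = -1*0 = 0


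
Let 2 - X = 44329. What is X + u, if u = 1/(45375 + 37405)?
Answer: -3669389059/82780 ≈ -44327.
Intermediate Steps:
X = -44327 (X = 2 - 1*44329 = 2 - 44329 = -44327)
u = 1/82780 ≈ 1.2080e-5
X + u = -44327 + 1/82780 = -3669389059/82780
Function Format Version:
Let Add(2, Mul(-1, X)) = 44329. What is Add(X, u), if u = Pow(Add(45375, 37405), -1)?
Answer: Rational(-3669389059, 82780) ≈ -44327.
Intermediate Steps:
X = -44327 (X = Add(2, Mul(-1, 44329)) = Add(2, -44329) = -44327)
u = Rational(1, 82780) (u = Pow(82780, -1) = Rational(1, 82780) ≈ 1.2080e-5)
Add(X, u) = Add(-44327, Rational(1, 82780)) = Rational(-3669389059, 82780)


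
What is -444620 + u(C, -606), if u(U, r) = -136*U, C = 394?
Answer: -498204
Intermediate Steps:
-444620 + u(C, -606) = -444620 - 136*394 = -444620 - 53584 = -498204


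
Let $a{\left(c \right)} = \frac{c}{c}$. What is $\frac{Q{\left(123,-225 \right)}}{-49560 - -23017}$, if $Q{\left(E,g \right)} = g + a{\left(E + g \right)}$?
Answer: $\frac{224}{26543} \approx 0.0084391$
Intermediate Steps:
$a{\left(c \right)} = 1$
$Q{\left(E,g \right)} = 1 + g$ ($Q{\left(E,g \right)} = g + 1 = 1 + g$)
$\frac{Q{\left(123,-225 \right)}}{-49560 - -23017} = \frac{1 - 225}{-49560 - -23017} = - \frac{224}{-49560 + 23017} = - \frac{224}{-26543} = \left(-224\right) \left(- \frac{1}{26543}\right) = \frac{224}{26543}$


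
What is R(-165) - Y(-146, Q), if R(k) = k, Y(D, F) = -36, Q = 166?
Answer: -129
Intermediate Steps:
R(-165) - Y(-146, Q) = -165 - 1*(-36) = -165 + 36 = -129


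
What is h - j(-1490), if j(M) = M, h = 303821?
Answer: 305311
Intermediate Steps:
h - j(-1490) = 303821 - 1*(-1490) = 303821 + 1490 = 305311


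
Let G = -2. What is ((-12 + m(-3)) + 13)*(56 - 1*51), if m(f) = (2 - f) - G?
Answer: 40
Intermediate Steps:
m(f) = 4 - f (m(f) = (2 - f) - 1*(-2) = (2 - f) + 2 = 4 - f)
((-12 + m(-3)) + 13)*(56 - 1*51) = ((-12 + (4 - 1*(-3))) + 13)*(56 - 1*51) = ((-12 + (4 + 3)) + 13)*(56 - 51) = ((-12 + 7) + 13)*5 = (-5 + 13)*5 = 8*5 = 40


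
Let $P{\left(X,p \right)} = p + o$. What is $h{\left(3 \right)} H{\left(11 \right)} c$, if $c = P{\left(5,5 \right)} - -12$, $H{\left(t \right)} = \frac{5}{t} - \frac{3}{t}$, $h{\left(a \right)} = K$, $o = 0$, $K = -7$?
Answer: $- \frac{238}{11} \approx -21.636$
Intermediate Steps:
$h{\left(a \right)} = -7$
$P{\left(X,p \right)} = p$ ($P{\left(X,p \right)} = p + 0 = p$)
$H{\left(t \right)} = \frac{2}{t}$
$c = 17$ ($c = 5 - -12 = 5 + 12 = 17$)
$h{\left(3 \right)} H{\left(11 \right)} c = - 7 \cdot \frac{2}{11} \cdot 17 = - 7 \cdot 2 \cdot \frac{1}{11} \cdot 17 = \left(-7\right) \frac{2}{11} \cdot 17 = \left(- \frac{14}{11}\right) 17 = - \frac{238}{11}$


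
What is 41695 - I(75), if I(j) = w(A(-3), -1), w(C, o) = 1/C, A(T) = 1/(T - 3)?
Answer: 41701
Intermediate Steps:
A(T) = 1/(-3 + T)
I(j) = -6 (I(j) = 1/(1/(-3 - 3)) = 1/(1/(-6)) = 1/(-⅙) = -6)
41695 - I(75) = 41695 - 1*(-6) = 41695 + 6 = 41701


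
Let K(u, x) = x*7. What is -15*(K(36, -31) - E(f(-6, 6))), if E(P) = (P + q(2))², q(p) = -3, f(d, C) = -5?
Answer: 4215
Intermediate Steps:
E(P) = (-3 + P)² (E(P) = (P - 3)² = (-3 + P)²)
K(u, x) = 7*x
-15*(K(36, -31) - E(f(-6, 6))) = -15*(7*(-31) - (-3 - 5)²) = -15*(-217 - 1*(-8)²) = -15*(-217 - 1*64) = -15*(-217 - 64) = -15*(-281) = 4215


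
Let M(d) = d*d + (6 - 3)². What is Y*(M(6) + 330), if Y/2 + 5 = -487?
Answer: -369000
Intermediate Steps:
Y = -984 (Y = -10 + 2*(-487) = -10 - 974 = -984)
M(d) = 9 + d² (M(d) = d² + 3² = d² + 9 = 9 + d²)
Y*(M(6) + 330) = -984*((9 + 6²) + 330) = -984*((9 + 36) + 330) = -984*(45 + 330) = -984*375 = -369000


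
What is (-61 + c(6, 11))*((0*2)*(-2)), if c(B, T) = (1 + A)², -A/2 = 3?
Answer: 0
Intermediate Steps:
A = -6 (A = -2*3 = -6)
c(B, T) = 25 (c(B, T) = (1 - 6)² = (-5)² = 25)
(-61 + c(6, 11))*((0*2)*(-2)) = (-61 + 25)*((0*2)*(-2)) = -0*(-2) = -36*0 = 0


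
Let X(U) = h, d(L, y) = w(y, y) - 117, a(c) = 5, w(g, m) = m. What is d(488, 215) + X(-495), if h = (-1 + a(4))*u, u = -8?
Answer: 66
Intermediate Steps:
d(L, y) = -117 + y (d(L, y) = y - 117 = -117 + y)
h = -32 (h = (-1 + 5)*(-8) = 4*(-8) = -32)
X(U) = -32
d(488, 215) + X(-495) = (-117 + 215) - 32 = 98 - 32 = 66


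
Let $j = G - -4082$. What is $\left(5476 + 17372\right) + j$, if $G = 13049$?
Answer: $39979$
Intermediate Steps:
$j = 17131$ ($j = 13049 - -4082 = 13049 + 4082 = 17131$)
$\left(5476 + 17372\right) + j = \left(5476 + 17372\right) + 17131 = 22848 + 17131 = 39979$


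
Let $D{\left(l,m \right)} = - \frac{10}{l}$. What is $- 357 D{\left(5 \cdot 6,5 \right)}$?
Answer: $119$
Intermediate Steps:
$- 357 D{\left(5 \cdot 6,5 \right)} = - 357 \left(- \frac{10}{5 \cdot 6}\right) = - 357 \left(- \frac{10}{30}\right) = - 357 \left(\left(-10\right) \frac{1}{30}\right) = \left(-357\right) \left(- \frac{1}{3}\right) = 119$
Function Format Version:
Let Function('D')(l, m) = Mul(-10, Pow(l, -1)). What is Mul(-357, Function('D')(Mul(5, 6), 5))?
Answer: 119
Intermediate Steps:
Mul(-357, Function('D')(Mul(5, 6), 5)) = Mul(-357, Mul(-10, Pow(Mul(5, 6), -1))) = Mul(-357, Mul(-10, Pow(30, -1))) = Mul(-357, Mul(-10, Rational(1, 30))) = Mul(-357, Rational(-1, 3)) = 119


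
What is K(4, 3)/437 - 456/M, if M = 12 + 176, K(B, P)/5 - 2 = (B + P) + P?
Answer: -46998/20539 ≈ -2.2882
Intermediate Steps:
K(B, P) = 10 + 5*B + 10*P (K(B, P) = 10 + 5*((B + P) + P) = 10 + 5*(B + 2*P) = 10 + (5*B + 10*P) = 10 + 5*B + 10*P)
M = 188
K(4, 3)/437 - 456/M = (10 + 5*4 + 10*3)/437 - 456/188 = (10 + 20 + 30)*(1/437) - 456*1/188 = 60*(1/437) - 114/47 = 60/437 - 114/47 = -46998/20539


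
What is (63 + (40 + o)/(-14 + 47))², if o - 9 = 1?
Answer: 4532641/1089 ≈ 4162.2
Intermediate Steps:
o = 10 (o = 9 + 1 = 10)
(63 + (40 + o)/(-14 + 47))² = (63 + (40 + 10)/(-14 + 47))² = (63 + 50/33)² = (2129/33)² = 4532641/1089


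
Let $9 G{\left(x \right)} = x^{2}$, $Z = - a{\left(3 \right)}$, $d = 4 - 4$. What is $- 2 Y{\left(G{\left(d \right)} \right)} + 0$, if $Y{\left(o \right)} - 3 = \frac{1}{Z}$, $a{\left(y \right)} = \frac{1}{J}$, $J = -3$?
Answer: $-12$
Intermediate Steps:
$d = 0$ ($d = 4 - 4 = 0$)
$a{\left(y \right)} = - \frac{1}{3}$ ($a{\left(y \right)} = \frac{1}{-3} = - \frac{1}{3}$)
$Z = \frac{1}{3}$ ($Z = \left(-1\right) \left(- \frac{1}{3}\right) = \frac{1}{3} \approx 0.33333$)
$G{\left(x \right)} = \frac{x^{2}}{9}$
$Y{\left(o \right)} = 6$ ($Y{\left(o \right)} = 3 + \frac{1}{\frac{1}{3}} = 3 + 3 = 6$)
$- 2 Y{\left(G{\left(d \right)} \right)} + 0 = \left(-2\right) 6 + 0 = -12 + 0 = -12$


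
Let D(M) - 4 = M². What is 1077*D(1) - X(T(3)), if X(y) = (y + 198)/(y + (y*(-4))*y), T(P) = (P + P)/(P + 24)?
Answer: -2643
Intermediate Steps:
T(P) = 2*P/(24 + P) (T(P) = (2*P)/(24 + P) = 2*P/(24 + P))
X(y) = (198 + y)/(y - 4*y²) (X(y) = (198 + y)/(y + (-4*y)*y) = (198 + y)/(y - 4*y²))
D(M) = 4 + M²
1077*D(1) - X(T(3)) = 1077*(4 + 1²) - (-198 - 2*3/(24 + 3))/((2*3/(24 + 3))*(-1 + 4*(2*3/(24 + 3)))) = 1077*(4 + 1) - (-198 - 2*3/27)/((2*3/27)*(-1 + 4*(2*3/27))) = 1077*5 - (-198 - 2*3/27)/((2*3*(1/27))*(-1 + 4*(2*3*(1/27)))) = 5385 - (-198 - 1*2/9)/(2/9*(-1 + 4*(2/9))) = 5385 - 9*(-198 - 2/9)/(2*(-1 + 8/9)) = 5385 - 9*(-1784)/(2*(-⅑)*9) = 5385 - 9*(-9)*(-1784)/(2*9) = 5385 - 1*8028 = 5385 - 8028 = -2643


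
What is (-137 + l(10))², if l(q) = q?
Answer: 16129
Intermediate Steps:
(-137 + l(10))² = (-137 + 10)² = (-127)² = 16129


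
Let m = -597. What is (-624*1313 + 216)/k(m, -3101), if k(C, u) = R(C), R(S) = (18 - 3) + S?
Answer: 136516/97 ≈ 1407.4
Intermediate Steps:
R(S) = 15 + S
k(C, u) = 15 + C
(-624*1313 + 216)/k(m, -3101) = (-624*1313 + 216)/(15 - 597) = (-819312 + 216)/(-582) = -819096*(-1/582) = 136516/97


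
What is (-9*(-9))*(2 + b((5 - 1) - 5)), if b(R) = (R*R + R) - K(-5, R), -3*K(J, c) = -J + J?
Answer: 162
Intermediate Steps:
K(J, c) = 0 (K(J, c) = -(-J + J)/3 = -⅓*0 = 0)
b(R) = R + R² (b(R) = (R*R + R) - 1*0 = (R² + R) + 0 = (R + R²) + 0 = R + R²)
(-9*(-9))*(2 + b((5 - 1) - 5)) = (-9*(-9))*(2 + ((5 - 1) - 5)*(1 + ((5 - 1) - 5))) = 81*(2 + (4 - 5)*(1 + (4 - 5))) = 81*(2 - (1 - 1)) = 81*(2 - 1*0) = 81*(2 + 0) = 81*2 = 162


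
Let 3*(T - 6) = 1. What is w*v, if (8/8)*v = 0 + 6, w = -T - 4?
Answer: -62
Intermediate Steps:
T = 19/3 (T = 6 + (1/3)*1 = 6 + 1/3 = 19/3 ≈ 6.3333)
w = -31/3 (w = -1*19/3 - 4 = -19/3 - 4 = -31/3 ≈ -10.333)
v = 6 (v = 0 + 6 = 6)
w*v = -31/3*6 = -62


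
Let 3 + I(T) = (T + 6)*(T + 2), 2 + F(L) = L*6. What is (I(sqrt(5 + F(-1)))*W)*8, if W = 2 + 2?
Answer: 192 + 256*I*sqrt(3) ≈ 192.0 + 443.4*I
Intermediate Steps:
W = 4
F(L) = -2 + 6*L (F(L) = -2 + L*6 = -2 + 6*L)
I(T) = -3 + (2 + T)*(6 + T) (I(T) = -3 + (T + 6)*(T + 2) = -3 + (6 + T)*(2 + T) = -3 + (2 + T)*(6 + T))
(I(sqrt(5 + F(-1)))*W)*8 = ((9 + (sqrt(5 + (-2 + 6*(-1))))**2 + 8*sqrt(5 + (-2 + 6*(-1))))*4)*8 = ((9 + (sqrt(5 + (-2 - 6)))**2 + 8*sqrt(5 + (-2 - 6)))*4)*8 = ((9 + (sqrt(5 - 8))**2 + 8*sqrt(5 - 8))*4)*8 = ((9 + (sqrt(-3))**2 + 8*sqrt(-3))*4)*8 = ((9 + (I*sqrt(3))**2 + 8*(I*sqrt(3)))*4)*8 = ((9 - 3 + 8*I*sqrt(3))*4)*8 = ((6 + 8*I*sqrt(3))*4)*8 = (24 + 32*I*sqrt(3))*8 = 192 + 256*I*sqrt(3)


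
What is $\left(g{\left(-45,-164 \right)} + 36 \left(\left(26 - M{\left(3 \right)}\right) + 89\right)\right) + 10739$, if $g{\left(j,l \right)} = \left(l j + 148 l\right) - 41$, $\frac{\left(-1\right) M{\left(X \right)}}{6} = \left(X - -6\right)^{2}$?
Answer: $15442$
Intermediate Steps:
$M{\left(X \right)} = - 6 \left(6 + X\right)^{2}$ ($M{\left(X \right)} = - 6 \left(X - -6\right)^{2} = - 6 \left(X + 6\right)^{2} = - 6 \left(6 + X\right)^{2}$)
$g{\left(j,l \right)} = -41 + 148 l + j l$ ($g{\left(j,l \right)} = \left(j l + 148 l\right) - 41 = \left(148 l + j l\right) - 41 = -41 + 148 l + j l$)
$\left(g{\left(-45,-164 \right)} + 36 \left(\left(26 - M{\left(3 \right)}\right) + 89\right)\right) + 10739 = \left(\left(-41 + 148 \left(-164\right) - -7380\right) + 36 \left(\left(26 - - 6 \left(6 + 3\right)^{2}\right) + 89\right)\right) + 10739 = \left(\left(-41 - 24272 + 7380\right) + 36 \left(\left(26 - - 6 \cdot 9^{2}\right) + 89\right)\right) + 10739 = \left(-16933 + 36 \left(\left(26 - \left(-6\right) 81\right) + 89\right)\right) + 10739 = \left(-16933 + 36 \left(\left(26 - -486\right) + 89\right)\right) + 10739 = \left(-16933 + 36 \left(\left(26 + 486\right) + 89\right)\right) + 10739 = \left(-16933 + 36 \left(512 + 89\right)\right) + 10739 = \left(-16933 + 36 \cdot 601\right) + 10739 = \left(-16933 + 21636\right) + 10739 = 4703 + 10739 = 15442$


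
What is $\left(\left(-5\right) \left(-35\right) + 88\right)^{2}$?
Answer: $69169$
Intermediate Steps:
$\left(\left(-5\right) \left(-35\right) + 88\right)^{2} = \left(175 + 88\right)^{2} = 263^{2} = 69169$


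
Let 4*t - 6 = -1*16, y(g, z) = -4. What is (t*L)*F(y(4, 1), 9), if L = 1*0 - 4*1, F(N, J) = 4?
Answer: 40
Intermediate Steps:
t = -5/2 (t = 3/2 + (-1*16)/4 = 3/2 + (¼)*(-16) = 3/2 - 4 = -5/2 ≈ -2.5000)
L = -4 (L = 0 - 4 = -4)
(t*L)*F(y(4, 1), 9) = -5/2*(-4)*4 = 10*4 = 40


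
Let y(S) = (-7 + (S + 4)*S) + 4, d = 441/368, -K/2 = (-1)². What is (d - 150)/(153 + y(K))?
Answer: -54759/53728 ≈ -1.0192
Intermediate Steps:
K = -2 (K = -2*(-1)² = -2*1 = -2)
d = 441/368 (d = 441*(1/368) = 441/368 ≈ 1.1984)
y(S) = -3 + S*(4 + S) (y(S) = (-7 + (4 + S)*S) + 4 = (-7 + S*(4 + S)) + 4 = -3 + S*(4 + S))
(d - 150)/(153 + y(K)) = (441/368 - 150)/(153 + (-3 + (-2)² + 4*(-2))) = -54759/(368*(153 + (-3 + 4 - 8))) = -54759/(368*(153 - 7)) = -54759/368/146 = -54759/368*1/146 = -54759/53728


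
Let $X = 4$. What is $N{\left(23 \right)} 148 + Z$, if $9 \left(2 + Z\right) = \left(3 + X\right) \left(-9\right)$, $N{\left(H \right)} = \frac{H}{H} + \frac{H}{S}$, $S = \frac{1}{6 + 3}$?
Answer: $30775$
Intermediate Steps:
$S = \frac{1}{9} \approx 0.11111$
$N{\left(H \right)} = 1 + 9 H$ ($N{\left(H \right)} = \frac{H}{H} + H \frac{1}{\frac{1}{9}} = 1 + H 9 = 1 + 9 H$)
$Z = -9$ ($Z = -2 + \frac{\left(3 + 4\right) \left(-9\right)}{9} = -2 + \frac{7 \left(-9\right)}{9} = -2 + \frac{1}{9} \left(-63\right) = -2 - 7 = -9$)
$N{\left(23 \right)} 148 + Z = \left(1 + 9 \cdot 23\right) 148 - 9 = \left(1 + 207\right) 148 - 9 = 208 \cdot 148 - 9 = 30784 - 9 = 30775$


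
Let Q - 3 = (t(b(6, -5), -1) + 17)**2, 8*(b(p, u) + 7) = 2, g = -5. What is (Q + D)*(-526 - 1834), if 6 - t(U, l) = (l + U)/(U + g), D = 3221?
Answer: -19409385760/2209 ≈ -8.7865e+6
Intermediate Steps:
b(p, u) = -27/4 (b(p, u) = -7 + (1/8)*2 = -7 + 1/4 = -27/4)
t(U, l) = 6 - (U + l)/(-5 + U) (t(U, l) = 6 - (l + U)/(U - 5) = 6 - (U + l)/(-5 + U))
Q = 1109127/2209 (Q = 3 + ((-30 - 1*(-1) + 5*(-27/4))/(-5 - 27/4) + 17)**2 = 3 + ((-30 + 1 - 135/4)/(-47/4) + 17)**2 = 3 + (-4/47*(-251/4) + 17)**2 = 3 + (251/47 + 17)**2 = 3 + (1050/47)**2 = 3 + 1102500/2209 = 1109127/2209 ≈ 502.09)
(Q + D)*(-526 - 1834) = (1109127/2209 + 3221)*(-526 - 1834) = (8224316/2209)*(-2360) = -19409385760/2209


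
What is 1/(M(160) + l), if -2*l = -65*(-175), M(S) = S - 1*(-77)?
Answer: -2/10901 ≈ -0.00018347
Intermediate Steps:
M(S) = 77 + S (M(S) = S + 77 = 77 + S)
l = -11375/2 (l = -(-65)*(-175)/2 = -½*11375 = -11375/2 ≈ -5687.5)
1/(M(160) + l) = 1/((77 + 160) - 11375/2) = 1/(237 - 11375/2) = 1/(-10901/2) = -2/10901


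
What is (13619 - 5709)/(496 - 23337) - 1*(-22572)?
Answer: 73651306/3263 ≈ 22572.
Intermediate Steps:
(13619 - 5709)/(496 - 23337) - 1*(-22572) = 7910/(-22841) + 22572 = 7910*(-1/22841) + 22572 = -1130/3263 + 22572 = 73651306/3263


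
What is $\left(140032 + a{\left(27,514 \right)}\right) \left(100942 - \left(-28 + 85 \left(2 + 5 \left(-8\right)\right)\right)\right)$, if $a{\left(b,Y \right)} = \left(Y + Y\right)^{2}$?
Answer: $124708227200$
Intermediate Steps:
$a{\left(b,Y \right)} = 4 Y^{2}$ ($a{\left(b,Y \right)} = \left(2 Y\right)^{2} = 4 Y^{2}$)
$\left(140032 + a{\left(27,514 \right)}\right) \left(100942 - \left(-28 + 85 \left(2 + 5 \left(-8\right)\right)\right)\right) = \left(140032 + 4 \cdot 514^{2}\right) \left(100942 - \left(-28 + 85 \left(2 + 5 \left(-8\right)\right)\right)\right) = \left(140032 + 4 \cdot 264196\right) \left(100942 - \left(-28 + 85 \left(2 - 40\right)\right)\right) = \left(140032 + 1056784\right) \left(100942 + \left(28 - -3230\right)\right) = 1196816 \left(100942 + \left(28 + 3230\right)\right) = 1196816 \left(100942 + 3258\right) = 1196816 \cdot 104200 = 124708227200$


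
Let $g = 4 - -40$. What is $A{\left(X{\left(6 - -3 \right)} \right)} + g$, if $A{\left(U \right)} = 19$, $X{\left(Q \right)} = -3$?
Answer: $63$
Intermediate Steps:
$g = 44$ ($g = 4 + 40 = 44$)
$A{\left(X{\left(6 - -3 \right)} \right)} + g = 19 + 44 = 63$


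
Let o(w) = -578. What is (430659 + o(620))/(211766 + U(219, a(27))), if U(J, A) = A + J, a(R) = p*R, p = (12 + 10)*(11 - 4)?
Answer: 430081/216143 ≈ 1.9898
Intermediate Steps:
p = 154 (p = 22*7 = 154)
a(R) = 154*R
(430659 + o(620))/(211766 + U(219, a(27))) = (430659 - 578)/(211766 + (154*27 + 219)) = 430081/(211766 + (4158 + 219)) = 430081/(211766 + 4377) = 430081/216143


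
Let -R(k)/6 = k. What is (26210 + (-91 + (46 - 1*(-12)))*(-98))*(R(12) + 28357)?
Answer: 832823540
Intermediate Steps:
R(k) = -6*k
(26210 + (-91 + (46 - 1*(-12)))*(-98))*(R(12) + 28357) = (26210 + (-91 + (46 - 1*(-12)))*(-98))*(-6*12 + 28357) = (26210 + (-91 + (46 + 12))*(-98))*(-72 + 28357) = (26210 + (-91 + 58)*(-98))*28285 = (26210 - 33*(-98))*28285 = (26210 + 3234)*28285 = 29444*28285 = 832823540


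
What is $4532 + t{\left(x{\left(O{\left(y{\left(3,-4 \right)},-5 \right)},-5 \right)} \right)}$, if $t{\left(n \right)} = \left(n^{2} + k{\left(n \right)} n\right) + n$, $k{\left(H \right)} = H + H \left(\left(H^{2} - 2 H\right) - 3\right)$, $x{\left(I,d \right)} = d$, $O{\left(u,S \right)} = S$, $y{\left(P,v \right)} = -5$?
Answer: $5377$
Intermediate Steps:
$k{\left(H \right)} = H + H \left(-3 + H^{2} - 2 H\right)$
$t{\left(n \right)} = n + n^{2} + n^{2} \left(-2 + n^{2} - 2 n\right)$ ($t{\left(n \right)} = \left(n^{2} + n \left(-2 + n^{2} - 2 n\right) n\right) + n = \left(n^{2} + n^{2} \left(-2 + n^{2} - 2 n\right)\right) + n = n + n^{2} + n^{2} \left(-2 + n^{2} - 2 n\right)$)
$4532 + t{\left(x{\left(O{\left(y{\left(3,-4 \right)},-5 \right)},-5 \right)} \right)} = 4532 - 5 \left(1 + \left(-5\right)^{3} - -5 - 2 \left(-5\right)^{2}\right) = 4532 - 5 \left(1 - 125 + 5 - 50\right) = 4532 - -845 = 4532 + 845 = 5377$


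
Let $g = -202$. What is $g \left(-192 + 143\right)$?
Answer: $9898$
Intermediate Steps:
$g \left(-192 + 143\right) = - 202 \left(-192 + 143\right) = \left(-202\right) \left(-49\right) = 9898$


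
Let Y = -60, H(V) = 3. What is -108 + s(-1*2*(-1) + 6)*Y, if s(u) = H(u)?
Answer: -288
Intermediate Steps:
s(u) = 3
-108 + s(-1*2*(-1) + 6)*Y = -108 + 3*(-60) = -108 - 180 = -288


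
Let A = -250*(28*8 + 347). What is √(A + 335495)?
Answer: √192745 ≈ 439.03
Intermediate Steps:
A = -142750 (A = -250*(224 + 347) = -250*571 = -142750)
√(A + 335495) = √(-142750 + 335495) = √192745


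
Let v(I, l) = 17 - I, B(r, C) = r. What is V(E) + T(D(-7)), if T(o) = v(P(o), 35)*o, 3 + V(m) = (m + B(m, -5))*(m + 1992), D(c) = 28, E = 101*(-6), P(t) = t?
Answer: -1680143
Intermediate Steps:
E = -606
V(m) = -3 + 2*m*(1992 + m) (V(m) = -3 + (m + m)*(m + 1992) = -3 + (2*m)*(1992 + m) = -3 + 2*m*(1992 + m))
T(o) = o*(17 - o) (T(o) = (17 - o)*o = o*(17 - o))
V(E) + T(D(-7)) = (-3 + 2*(-606)² + 3984*(-606)) + 28*(17 - 1*28) = (-3 + 2*367236 - 2414304) + 28*(17 - 28) = (-3 + 734472 - 2414304) + 28*(-11) = -1679835 - 308 = -1680143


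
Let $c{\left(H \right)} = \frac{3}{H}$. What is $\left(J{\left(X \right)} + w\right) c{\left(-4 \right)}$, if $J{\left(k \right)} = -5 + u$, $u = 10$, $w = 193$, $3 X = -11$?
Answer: $- \frac{297}{2} \approx -148.5$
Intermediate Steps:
$X = - \frac{11}{3}$ ($X = \frac{1}{3} \left(-11\right) = - \frac{11}{3} \approx -3.6667$)
$J{\left(k \right)} = 5$ ($J{\left(k \right)} = -5 + 10 = 5$)
$\left(J{\left(X \right)} + w\right) c{\left(-4 \right)} = \left(5 + 193\right) \frac{3}{-4} = 198 \cdot 3 \left(- \frac{1}{4}\right) = 198 \left(- \frac{3}{4}\right) = - \frac{297}{2}$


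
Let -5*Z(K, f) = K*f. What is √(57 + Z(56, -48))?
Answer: √14865/5 ≈ 24.384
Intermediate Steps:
Z(K, f) = -K*f/5
√(57 + Z(56, -48)) = √(57 - ⅕*56*(-48)) = √(57 + 2688/5) = √(2973/5) = √14865/5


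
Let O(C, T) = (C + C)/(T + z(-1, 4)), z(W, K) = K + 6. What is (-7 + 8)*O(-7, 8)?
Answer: -7/9 ≈ -0.77778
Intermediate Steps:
z(W, K) = 6 + K
O(C, T) = 2*C/(10 + T) (O(C, T) = (C + C)/(T + (6 + 4)) = (2*C)/(T + 10) = (2*C)/(10 + T) = 2*C/(10 + T))
(-7 + 8)*O(-7, 8) = (-7 + 8)*(2*(-7)/(10 + 8)) = 1*(2*(-7)/18) = 1*(2*(-7)*(1/18)) = 1*(-7/9) = -7/9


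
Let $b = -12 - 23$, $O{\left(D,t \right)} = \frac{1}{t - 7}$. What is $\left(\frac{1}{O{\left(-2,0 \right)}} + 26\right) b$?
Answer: $-665$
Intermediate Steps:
$O{\left(D,t \right)} = \frac{1}{-7 + t}$
$b = -35$ ($b = -12 - 23 = -35$)
$\left(\frac{1}{O{\left(-2,0 \right)}} + 26\right) b = \left(\frac{1}{\frac{1}{-7 + 0}} + 26\right) \left(-35\right) = \left(\frac{1}{\frac{1}{-7}} + 26\right) \left(-35\right) = \left(\frac{1}{- \frac{1}{7}} + 26\right) \left(-35\right) = \left(-7 + 26\right) \left(-35\right) = 19 \left(-35\right) = -665$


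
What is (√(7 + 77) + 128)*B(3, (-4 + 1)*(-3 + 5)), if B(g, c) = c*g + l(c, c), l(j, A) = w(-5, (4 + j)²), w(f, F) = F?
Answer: -1792 - 28*√21 ≈ -1920.3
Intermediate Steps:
l(j, A) = (4 + j)²
B(g, c) = (4 + c)² + c*g (B(g, c) = c*g + (4 + c)² = (4 + c)² + c*g)
(√(7 + 77) + 128)*B(3, (-4 + 1)*(-3 + 5)) = (√(7 + 77) + 128)*((4 + (-4 + 1)*(-3 + 5))² + ((-4 + 1)*(-3 + 5))*3) = (√84 + 128)*((4 - 3*2)² - 3*2*3) = (2*√21 + 128)*((4 - 6)² - 6*3) = (128 + 2*√21)*((-2)² - 18) = (128 + 2*√21)*(4 - 18) = (128 + 2*√21)*(-14) = -1792 - 28*√21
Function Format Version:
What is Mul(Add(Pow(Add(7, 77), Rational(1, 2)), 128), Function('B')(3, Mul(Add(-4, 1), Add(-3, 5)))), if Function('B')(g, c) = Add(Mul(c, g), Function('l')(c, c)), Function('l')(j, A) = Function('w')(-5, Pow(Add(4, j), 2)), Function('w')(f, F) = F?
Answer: Add(-1792, Mul(-28, Pow(21, Rational(1, 2)))) ≈ -1920.3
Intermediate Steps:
Function('l')(j, A) = Pow(Add(4, j), 2)
Function('B')(g, c) = Add(Pow(Add(4, c), 2), Mul(c, g)) (Function('B')(g, c) = Add(Mul(c, g), Pow(Add(4, c), 2)) = Add(Pow(Add(4, c), 2), Mul(c, g)))
Mul(Add(Pow(Add(7, 77), Rational(1, 2)), 128), Function('B')(3, Mul(Add(-4, 1), Add(-3, 5)))) = Mul(Add(Pow(Add(7, 77), Rational(1, 2)), 128), Add(Pow(Add(4, Mul(Add(-4, 1), Add(-3, 5))), 2), Mul(Mul(Add(-4, 1), Add(-3, 5)), 3))) = Mul(Add(Pow(84, Rational(1, 2)), 128), Add(Pow(Add(4, Mul(-3, 2)), 2), Mul(Mul(-3, 2), 3))) = Mul(Add(Mul(2, Pow(21, Rational(1, 2))), 128), Add(Pow(Add(4, -6), 2), Mul(-6, 3))) = Mul(Add(128, Mul(2, Pow(21, Rational(1, 2)))), Add(Pow(-2, 2), -18)) = Mul(Add(128, Mul(2, Pow(21, Rational(1, 2)))), Add(4, -18)) = Mul(Add(128, Mul(2, Pow(21, Rational(1, 2)))), -14) = Add(-1792, Mul(-28, Pow(21, Rational(1, 2))))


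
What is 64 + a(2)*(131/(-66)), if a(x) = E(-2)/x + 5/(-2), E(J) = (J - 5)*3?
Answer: 5927/66 ≈ 89.803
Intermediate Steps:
E(J) = -15 + 3*J (E(J) = (-5 + J)*3 = -15 + 3*J)
a(x) = -5/2 - 21/x (a(x) = (-15 + 3*(-2))/x + 5/(-2) = (-15 - 6)/x + 5*(-1/2) = -21/x - 5/2 = -5/2 - 21/x)
64 + a(2)*(131/(-66)) = 64 + (-5/2 - 21/2)*(131/(-66)) = 64 + (-5/2 - 21*1/2)*(131*(-1/66)) = 64 + (-5/2 - 21/2)*(-131/66) = 64 - 13*(-131/66) = 64 + 1703/66 = 5927/66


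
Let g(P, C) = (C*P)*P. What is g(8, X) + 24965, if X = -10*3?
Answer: 23045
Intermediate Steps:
X = -30
g(P, C) = C*P²
g(8, X) + 24965 = -30*8² + 24965 = -30*64 + 24965 = -1920 + 24965 = 23045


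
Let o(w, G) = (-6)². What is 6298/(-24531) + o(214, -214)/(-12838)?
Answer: -40868420/157464489 ≈ -0.25954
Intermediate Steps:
o(w, G) = 36
6298/(-24531) + o(214, -214)/(-12838) = 6298/(-24531) + 36/(-12838) = 6298*(-1/24531) + 36*(-1/12838) = -6298/24531 - 18/6419 = -40868420/157464489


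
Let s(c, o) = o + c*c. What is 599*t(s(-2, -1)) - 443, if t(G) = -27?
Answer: -16616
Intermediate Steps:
s(c, o) = o + c²
599*t(s(-2, -1)) - 443 = 599*(-27) - 443 = -16173 - 443 = -16616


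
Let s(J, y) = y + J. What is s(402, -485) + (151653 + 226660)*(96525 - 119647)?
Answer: -8747353269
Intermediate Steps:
s(J, y) = J + y
s(402, -485) + (151653 + 226660)*(96525 - 119647) = (402 - 485) + (151653 + 226660)*(96525 - 119647) = -83 + 378313*(-23122) = -83 - 8747353186 = -8747353269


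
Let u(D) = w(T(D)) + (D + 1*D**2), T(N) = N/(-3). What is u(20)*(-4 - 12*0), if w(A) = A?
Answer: -4960/3 ≈ -1653.3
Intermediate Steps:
T(N) = -N/3 (T(N) = N*(-1/3) = -N/3)
u(D) = D**2 + 2*D/3 (u(D) = -D/3 + (D + 1*D**2) = -D/3 + (D + D**2) = D**2 + 2*D/3)
u(20)*(-4 - 12*0) = ((1/3)*20*(2 + 3*20))*(-4 - 12*0) = ((1/3)*20*(2 + 60))*(-4 + 0) = ((1/3)*20*62)*(-4) = (1240/3)*(-4) = -4960/3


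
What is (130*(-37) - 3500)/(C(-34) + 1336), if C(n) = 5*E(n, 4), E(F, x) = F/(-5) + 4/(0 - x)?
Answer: -554/91 ≈ -6.0879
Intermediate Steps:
E(F, x) = -4/x - F/5 (E(F, x) = F*(-1/5) + 4/((-x)) = -F/5 + 4*(-1/x) = -F/5 - 4/x = -4/x - F/5)
C(n) = -5 - n (C(n) = 5*(-4/4 - n/5) = 5*(-4*1/4 - n/5) = 5*(-1 - n/5) = -5 - n)
(130*(-37) - 3500)/(C(-34) + 1336) = (130*(-37) - 3500)/((-5 - 1*(-34)) + 1336) = (-4810 - 3500)/((-5 + 34) + 1336) = -8310/(29 + 1336) = -8310/1365 = -8310*1/1365 = -554/91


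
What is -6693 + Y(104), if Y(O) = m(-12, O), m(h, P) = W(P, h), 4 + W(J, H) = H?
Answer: -6709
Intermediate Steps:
W(J, H) = -4 + H
m(h, P) = -4 + h
Y(O) = -16 (Y(O) = -4 - 12 = -16)
-6693 + Y(104) = -6693 - 16 = -6709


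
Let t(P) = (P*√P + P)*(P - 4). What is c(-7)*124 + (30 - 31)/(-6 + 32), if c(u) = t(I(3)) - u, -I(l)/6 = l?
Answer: 1299271/26 + 147312*I*√2 ≈ 49972.0 + 2.0833e+5*I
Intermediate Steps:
I(l) = -6*l
t(P) = (-4 + P)*(P + P^(3/2)) (t(P) = (P^(3/2) + P)*(-4 + P) = (P + P^(3/2))*(-4 + P) = (-4 + P)*(P + P^(3/2)))
c(u) = 396 - u + 1188*I*√2 (c(u) = ((-6*3)² + (-6*3)^(5/2) - (-24)*3 - 4*(-54*I*√2)) - u = ((-18)² + (-18)^(5/2) - 4*(-18) - (-216)*I*√2) - u = (324 + 972*I*√2 + 72 - (-216)*I*√2) - u = (324 + 972*I*√2 + 72 + 216*I*√2) - u = (396 + 1188*I*√2) - u = 396 - u + 1188*I*√2)
c(-7)*124 + (30 - 31)/(-6 + 32) = (396 - 1*(-7) + 1188*I*√2)*124 + (30 - 31)/(-6 + 32) = (396 + 7 + 1188*I*√2)*124 - 1/26 = (403 + 1188*I*√2)*124 - 1*1/26 = (49972 + 147312*I*√2) - 1/26 = 1299271/26 + 147312*I*√2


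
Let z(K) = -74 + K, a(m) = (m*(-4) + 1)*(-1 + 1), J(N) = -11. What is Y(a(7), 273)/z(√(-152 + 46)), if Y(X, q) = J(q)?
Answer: 407/2791 + 11*I*√106/5582 ≈ 0.14583 + 0.020289*I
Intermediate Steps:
a(m) = 0 (a(m) = (-4*m + 1)*0 = (1 - 4*m)*0 = 0)
Y(X, q) = -11
Y(a(7), 273)/z(√(-152 + 46)) = -11/(-74 + √(-152 + 46)) = -11/(-74 + √(-106)) = -11/(-74 + I*√106)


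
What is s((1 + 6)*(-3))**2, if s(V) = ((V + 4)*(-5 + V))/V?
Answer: 195364/441 ≈ 443.00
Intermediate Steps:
s(V) = (-5 + V)*(4 + V)/V (s(V) = ((4 + V)*(-5 + V))/V = ((-5 + V)*(4 + V))/V = (-5 + V)*(4 + V)/V)
s((1 + 6)*(-3))**2 = (-1 + (1 + 6)*(-3) - 20*(-1/(3*(1 + 6))))**2 = (-1 + 7*(-3) - 20/(7*(-3)))**2 = (-1 - 21 - 20/(-21))**2 = (-1 - 21 - 20*(-1/21))**2 = (-1 - 21 + 20/21)**2 = (-442/21)**2 = 195364/441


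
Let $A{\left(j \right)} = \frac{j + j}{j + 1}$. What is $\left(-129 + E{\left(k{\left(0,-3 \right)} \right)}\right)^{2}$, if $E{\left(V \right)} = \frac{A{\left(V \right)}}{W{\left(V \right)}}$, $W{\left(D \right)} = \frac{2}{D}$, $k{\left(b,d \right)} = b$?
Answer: $16641$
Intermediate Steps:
$A{\left(j \right)} = \frac{2 j}{1 + j}$
$E{\left(V \right)} = \frac{V^{2}}{1 + V}$ ($E{\left(V \right)} = \frac{2 V \frac{1}{1 + V}}{2 \frac{1}{V}} = \frac{2 V}{1 + V} \frac{V}{2} = \frac{V^{2}}{1 + V}$)
$\left(-129 + E{\left(k{\left(0,-3 \right)} \right)}\right)^{2} = \left(-129 + \frac{0^{2}}{1 + 0}\right)^{2} = \left(-129 + \frac{0}{1}\right)^{2} = \left(-129 + 0 \cdot 1\right)^{2} = \left(-129 + 0\right)^{2} = \left(-129\right)^{2} = 16641$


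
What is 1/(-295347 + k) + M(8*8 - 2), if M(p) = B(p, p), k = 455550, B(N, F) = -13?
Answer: -2082638/160203 ≈ -13.000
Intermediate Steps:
M(p) = -13
1/(-295347 + k) + M(8*8 - 2) = 1/(-295347 + 455550) - 13 = 1/160203 - 13 = -2082638/160203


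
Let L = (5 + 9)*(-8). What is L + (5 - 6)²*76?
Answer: -36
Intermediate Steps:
L = -112 (L = 14*(-8) = -112)
L + (5 - 6)²*76 = -112 + (5 - 6)²*76 = -112 + (-1)²*76 = -112 + 1*76 = -112 + 76 = -36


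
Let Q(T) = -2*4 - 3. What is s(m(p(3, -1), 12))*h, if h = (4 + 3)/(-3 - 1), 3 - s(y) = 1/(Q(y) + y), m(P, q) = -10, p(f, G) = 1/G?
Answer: -16/3 ≈ -5.3333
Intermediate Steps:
Q(T) = -11 (Q(T) = -8 - 3 = -11)
p(f, G) = 1/G
s(y) = 3 - 1/(-11 + y)
h = -7/4 (h = 7/(-4) = 7*(-1/4) = -7/4 ≈ -1.7500)
s(m(p(3, -1), 12))*h = ((-34 + 3*(-10))/(-11 - 10))*(-7/4) = ((-34 - 30)/(-21))*(-7/4) = -1/21*(-64)*(-7/4) = (64/21)*(-7/4) = -16/3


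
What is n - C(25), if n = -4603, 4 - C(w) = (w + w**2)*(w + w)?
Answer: 27893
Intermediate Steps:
C(w) = 4 - 2*w*(w + w**2) (C(w) = 4 - (w + w**2)*(w + w) = 4 - (w + w**2)*2*w = 4 - 2*w*(w + w**2))
n - C(25) = -4603 - (4 - 2*25**2 - 2*25**3) = -4603 - (4 - 2*625 - 2*15625) = -4603 - (4 - 1250 - 31250) = -4603 - 1*(-32496) = -4603 + 32496 = 27893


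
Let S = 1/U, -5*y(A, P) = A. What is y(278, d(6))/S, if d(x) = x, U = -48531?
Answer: 13491618/5 ≈ 2.6983e+6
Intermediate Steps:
y(A, P) = -A/5
S = -1/48531 (S = 1/(-48531) = -1/48531 ≈ -2.0605e-5)
y(278, d(6))/S = (-⅕*278)/(-1/48531) = -278/5*(-48531) = 13491618/5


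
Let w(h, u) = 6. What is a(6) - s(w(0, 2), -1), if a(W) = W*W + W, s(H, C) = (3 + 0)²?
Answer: 33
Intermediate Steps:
s(H, C) = 9 (s(H, C) = 3² = 9)
a(W) = W + W² (a(W) = W² + W = W + W²)
a(6) - s(w(0, 2), -1) = 6*(1 + 6) - 1*9 = 6*7 - 9 = 42 - 9 = 33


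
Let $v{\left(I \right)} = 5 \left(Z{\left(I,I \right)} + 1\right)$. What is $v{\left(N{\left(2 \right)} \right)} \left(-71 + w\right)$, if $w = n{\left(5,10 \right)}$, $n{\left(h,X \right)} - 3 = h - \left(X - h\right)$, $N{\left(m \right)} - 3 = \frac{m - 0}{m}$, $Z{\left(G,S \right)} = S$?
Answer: $-1700$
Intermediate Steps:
$N{\left(m \right)} = 4$ ($N{\left(m \right)} = 3 + \frac{m - 0}{m} = 3 + \frac{m + 0}{m} = 3 + \frac{m}{m} = 3 + 1 = 4$)
$v{\left(I \right)} = 5 + 5 I$ ($v{\left(I \right)} = 5 \left(I + 1\right) = 5 \left(1 + I\right) = 5 + 5 I$)
$n{\left(h,X \right)} = 3 - X + 2 h$ ($n{\left(h,X \right)} = 3 + \left(h - \left(X - h\right)\right) = 3 - \left(X - 2 h\right) = 3 - X + 2 h$)
$w = 3$ ($w = 3 - 10 + 2 \cdot 5 = 3 - 10 + 10 = 3$)
$v{\left(N{\left(2 \right)} \right)} \left(-71 + w\right) = \left(5 + 5 \cdot 4\right) \left(-71 + 3\right) = \left(5 + 20\right) \left(-68\right) = 25 \left(-68\right) = -1700$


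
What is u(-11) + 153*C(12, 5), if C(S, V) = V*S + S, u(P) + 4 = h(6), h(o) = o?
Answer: 11018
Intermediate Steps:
u(P) = 2 (u(P) = -4 + 6 = 2)
C(S, V) = S + S*V (C(S, V) = S*V + S = S + S*V)
u(-11) + 153*C(12, 5) = 2 + 153*(12*(1 + 5)) = 2 + 153*(12*6) = 2 + 153*72 = 2 + 11016 = 11018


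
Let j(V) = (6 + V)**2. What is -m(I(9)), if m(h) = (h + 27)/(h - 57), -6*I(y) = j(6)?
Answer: 1/27 ≈ 0.037037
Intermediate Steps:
I(y) = -24 (I(y) = -(6 + 6)**2/6 = -1/6*12**2 = -1/6*144 = -24)
m(h) = (27 + h)/(-57 + h)
-m(I(9)) = -(27 - 24)/(-57 - 24) = -3/(-81) = -(-1)*3/81 = -1*(-1/27) = 1/27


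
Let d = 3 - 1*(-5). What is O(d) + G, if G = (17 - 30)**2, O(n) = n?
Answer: 177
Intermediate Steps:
d = 8 (d = 3 + 5 = 8)
G = 169 (G = (-13)**2 = 169)
O(d) + G = 8 + 169 = 177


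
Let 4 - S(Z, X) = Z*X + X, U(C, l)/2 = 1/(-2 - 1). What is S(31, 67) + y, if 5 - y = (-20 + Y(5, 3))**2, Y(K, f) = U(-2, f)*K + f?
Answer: -22936/9 ≈ -2548.4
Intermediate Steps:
U(C, l) = -2/3 (U(C, l) = 2/(-2 - 1) = 2/(-3) = 2*(-1/3) = -2/3)
S(Z, X) = 4 - X - X*Z (S(Z, X) = 4 - (Z*X + X) = 4 - (X*Z + X) = 4 - (X + X*Z) = 4 + (-X - X*Z) = 4 - X - X*Z)
Y(K, f) = f - 2*K/3 (Y(K, f) = -2*K/3 + f = f - 2*K/3)
y = -3676/9 (y = 5 - (-20 + (3 - 2/3*5))**2 = 5 - (-20 + (3 - 10/3))**2 = 5 - (-20 - 1/3)**2 = 5 - (-61/3)**2 = 5 - 1*3721/9 = 5 - 3721/9 = -3676/9 ≈ -408.44)
S(31, 67) + y = (4 - 1*67 - 1*67*31) - 3676/9 = (4 - 67 - 2077) - 3676/9 = -2140 - 3676/9 = -22936/9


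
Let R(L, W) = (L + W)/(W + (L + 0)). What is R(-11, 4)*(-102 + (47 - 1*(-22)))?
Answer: -33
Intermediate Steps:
R(L, W) = 1 (R(L, W) = (L + W)/(W + L) = (L + W)/(L + W) = 1)
R(-11, 4)*(-102 + (47 - 1*(-22))) = 1*(-102 + (47 - 1*(-22))) = 1*(-102 + (47 + 22)) = 1*(-102 + 69) = 1*(-33) = -33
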